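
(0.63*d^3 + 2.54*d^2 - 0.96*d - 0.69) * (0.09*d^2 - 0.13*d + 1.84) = 0.0567*d^5 + 0.1467*d^4 + 0.7426*d^3 + 4.7363*d^2 - 1.6767*d - 1.2696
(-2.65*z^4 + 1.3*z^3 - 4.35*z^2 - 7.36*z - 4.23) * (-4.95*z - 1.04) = 13.1175*z^5 - 3.679*z^4 + 20.1805*z^3 + 40.956*z^2 + 28.5929*z + 4.3992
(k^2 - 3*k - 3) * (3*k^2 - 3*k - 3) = 3*k^4 - 12*k^3 - 3*k^2 + 18*k + 9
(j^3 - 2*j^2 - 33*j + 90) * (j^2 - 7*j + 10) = j^5 - 9*j^4 - 9*j^3 + 301*j^2 - 960*j + 900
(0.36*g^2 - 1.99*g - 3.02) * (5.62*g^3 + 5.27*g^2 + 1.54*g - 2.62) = 2.0232*g^5 - 9.2866*g^4 - 26.9053*g^3 - 19.9232*g^2 + 0.563*g + 7.9124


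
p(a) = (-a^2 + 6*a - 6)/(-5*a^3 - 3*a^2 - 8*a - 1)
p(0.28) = 1.23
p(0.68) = 0.25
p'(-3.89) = -0.07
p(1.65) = -0.03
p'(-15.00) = 0.00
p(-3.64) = -0.18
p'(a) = (6 - 2*a)/(-5*a^3 - 3*a^2 - 8*a - 1) + (-a^2 + 6*a - 6)*(15*a^2 + 6*a + 8)/(-5*a^3 - 3*a^2 - 8*a - 1)^2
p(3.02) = -0.02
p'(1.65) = -0.03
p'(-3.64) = -0.09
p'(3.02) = 0.01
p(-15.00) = -0.02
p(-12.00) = -0.03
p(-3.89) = -0.16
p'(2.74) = 0.01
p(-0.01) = 6.58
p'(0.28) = -5.23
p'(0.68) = -1.01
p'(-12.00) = 0.00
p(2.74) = -0.02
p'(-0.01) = -63.36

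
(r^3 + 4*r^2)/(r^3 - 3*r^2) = (r + 4)/(r - 3)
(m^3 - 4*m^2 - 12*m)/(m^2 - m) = (m^2 - 4*m - 12)/(m - 1)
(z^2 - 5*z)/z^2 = (z - 5)/z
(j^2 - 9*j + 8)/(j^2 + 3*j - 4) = (j - 8)/(j + 4)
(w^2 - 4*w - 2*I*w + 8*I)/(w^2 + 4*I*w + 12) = (w - 4)/(w + 6*I)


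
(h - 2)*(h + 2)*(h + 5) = h^3 + 5*h^2 - 4*h - 20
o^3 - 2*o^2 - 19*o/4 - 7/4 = (o - 7/2)*(o + 1/2)*(o + 1)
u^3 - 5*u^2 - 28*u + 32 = (u - 8)*(u - 1)*(u + 4)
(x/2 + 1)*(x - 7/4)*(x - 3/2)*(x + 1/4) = x^4/2 - x^3/2 - 67*x^2/32 + 137*x/64 + 21/32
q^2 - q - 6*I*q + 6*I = (q - 1)*(q - 6*I)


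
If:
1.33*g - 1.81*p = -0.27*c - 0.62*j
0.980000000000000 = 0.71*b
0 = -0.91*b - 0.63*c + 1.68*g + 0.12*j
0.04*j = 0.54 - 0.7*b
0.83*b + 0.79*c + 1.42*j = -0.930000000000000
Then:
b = 1.38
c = 16.52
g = 7.71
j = -10.65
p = 4.48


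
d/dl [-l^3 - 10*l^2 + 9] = l*(-3*l - 20)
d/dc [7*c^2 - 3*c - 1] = 14*c - 3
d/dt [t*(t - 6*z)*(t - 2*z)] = 3*t^2 - 16*t*z + 12*z^2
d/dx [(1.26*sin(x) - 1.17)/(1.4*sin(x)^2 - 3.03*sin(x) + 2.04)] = (-1.764*sin(x)^2 + 3.276*sin(x) - 0.974699999999999)*cos(x)/(1.96*sin(x)^4 - 8.484*sin(x)^3 + 14.8929*sin(x)^2 - 12.3624*sin(x) + 4.1616)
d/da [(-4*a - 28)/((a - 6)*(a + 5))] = 4*(a^2 + 14*a + 23)/(a^4 - 2*a^3 - 59*a^2 + 60*a + 900)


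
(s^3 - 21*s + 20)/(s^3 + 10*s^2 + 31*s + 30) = (s^2 - 5*s + 4)/(s^2 + 5*s + 6)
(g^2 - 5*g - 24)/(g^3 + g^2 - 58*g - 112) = (g + 3)/(g^2 + 9*g + 14)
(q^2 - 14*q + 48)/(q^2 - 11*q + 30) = (q - 8)/(q - 5)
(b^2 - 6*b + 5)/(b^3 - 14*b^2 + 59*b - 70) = (b - 1)/(b^2 - 9*b + 14)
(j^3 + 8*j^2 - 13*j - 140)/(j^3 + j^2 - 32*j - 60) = (j^2 + 3*j - 28)/(j^2 - 4*j - 12)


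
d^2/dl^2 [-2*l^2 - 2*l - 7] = -4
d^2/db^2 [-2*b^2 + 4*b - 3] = -4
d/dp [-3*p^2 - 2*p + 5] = -6*p - 2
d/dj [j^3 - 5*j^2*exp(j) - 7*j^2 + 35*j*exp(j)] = -5*j^2*exp(j) + 3*j^2 + 25*j*exp(j) - 14*j + 35*exp(j)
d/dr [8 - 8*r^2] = -16*r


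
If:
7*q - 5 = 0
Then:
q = 5/7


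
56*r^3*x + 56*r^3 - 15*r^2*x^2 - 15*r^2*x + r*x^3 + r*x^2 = (-8*r + x)*(-7*r + x)*(r*x + r)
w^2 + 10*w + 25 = (w + 5)^2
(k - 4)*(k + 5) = k^2 + k - 20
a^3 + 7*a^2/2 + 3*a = a*(a + 3/2)*(a + 2)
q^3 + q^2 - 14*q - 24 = (q - 4)*(q + 2)*(q + 3)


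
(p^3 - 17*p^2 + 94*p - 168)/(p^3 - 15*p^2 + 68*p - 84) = (p - 4)/(p - 2)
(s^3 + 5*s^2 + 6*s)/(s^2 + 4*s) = (s^2 + 5*s + 6)/(s + 4)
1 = 1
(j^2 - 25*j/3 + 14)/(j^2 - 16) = (j^2 - 25*j/3 + 14)/(j^2 - 16)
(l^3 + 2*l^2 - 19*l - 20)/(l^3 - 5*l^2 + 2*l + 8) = (l + 5)/(l - 2)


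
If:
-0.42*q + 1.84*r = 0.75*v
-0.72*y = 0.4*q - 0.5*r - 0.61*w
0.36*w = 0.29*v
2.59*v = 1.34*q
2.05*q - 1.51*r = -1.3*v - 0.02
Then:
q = -0.01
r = -0.00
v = -0.01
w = -0.00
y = -0.00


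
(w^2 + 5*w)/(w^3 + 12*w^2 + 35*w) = 1/(w + 7)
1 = 1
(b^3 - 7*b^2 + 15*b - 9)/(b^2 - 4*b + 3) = b - 3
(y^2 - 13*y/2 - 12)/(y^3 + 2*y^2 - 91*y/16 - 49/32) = 16*(2*y^2 - 13*y - 24)/(32*y^3 + 64*y^2 - 182*y - 49)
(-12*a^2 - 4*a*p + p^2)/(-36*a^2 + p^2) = (2*a + p)/(6*a + p)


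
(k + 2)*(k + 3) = k^2 + 5*k + 6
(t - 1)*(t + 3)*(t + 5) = t^3 + 7*t^2 + 7*t - 15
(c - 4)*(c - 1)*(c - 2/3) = c^3 - 17*c^2/3 + 22*c/3 - 8/3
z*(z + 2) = z^2 + 2*z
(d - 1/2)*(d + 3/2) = d^2 + d - 3/4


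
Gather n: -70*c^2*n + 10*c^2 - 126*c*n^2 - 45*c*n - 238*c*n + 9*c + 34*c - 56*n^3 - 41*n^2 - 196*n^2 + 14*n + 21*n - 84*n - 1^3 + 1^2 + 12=10*c^2 + 43*c - 56*n^3 + n^2*(-126*c - 237) + n*(-70*c^2 - 283*c - 49) + 12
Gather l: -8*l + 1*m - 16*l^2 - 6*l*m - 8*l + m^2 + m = -16*l^2 + l*(-6*m - 16) + m^2 + 2*m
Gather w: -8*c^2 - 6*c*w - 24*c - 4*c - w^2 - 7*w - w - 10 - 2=-8*c^2 - 28*c - w^2 + w*(-6*c - 8) - 12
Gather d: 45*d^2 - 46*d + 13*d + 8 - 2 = 45*d^2 - 33*d + 6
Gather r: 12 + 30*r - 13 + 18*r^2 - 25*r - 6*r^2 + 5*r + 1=12*r^2 + 10*r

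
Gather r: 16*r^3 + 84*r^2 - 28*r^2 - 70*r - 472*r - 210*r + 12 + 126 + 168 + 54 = 16*r^3 + 56*r^2 - 752*r + 360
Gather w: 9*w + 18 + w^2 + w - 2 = w^2 + 10*w + 16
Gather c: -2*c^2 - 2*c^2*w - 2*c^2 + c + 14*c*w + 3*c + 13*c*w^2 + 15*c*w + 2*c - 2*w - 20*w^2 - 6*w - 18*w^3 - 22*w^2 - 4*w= c^2*(-2*w - 4) + c*(13*w^2 + 29*w + 6) - 18*w^3 - 42*w^2 - 12*w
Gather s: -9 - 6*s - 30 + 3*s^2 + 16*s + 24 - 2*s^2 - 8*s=s^2 + 2*s - 15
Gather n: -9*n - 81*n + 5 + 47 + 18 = 70 - 90*n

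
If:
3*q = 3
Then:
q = 1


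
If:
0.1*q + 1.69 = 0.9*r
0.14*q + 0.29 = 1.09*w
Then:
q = 7.78571428571429*w - 2.07142857142857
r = 0.865079365079365*w + 1.64761904761905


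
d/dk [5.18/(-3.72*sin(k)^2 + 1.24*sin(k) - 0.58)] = (38.5392*sin(k) - 6.4232)*cos(k)/(3.72*sin(k)^2 - 1.24*sin(k) + 0.58)^2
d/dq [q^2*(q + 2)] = q*(3*q + 4)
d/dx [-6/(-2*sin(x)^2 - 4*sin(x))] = -6*(sin(x) + 1)*cos(x)/((sin(x) + 2)^2*sin(x)^2)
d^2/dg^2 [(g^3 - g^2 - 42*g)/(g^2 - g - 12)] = 60*(-g^3 - 36*g + 12)/(g^6 - 3*g^5 - 33*g^4 + 71*g^3 + 396*g^2 - 432*g - 1728)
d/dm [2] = 0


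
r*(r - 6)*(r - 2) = r^3 - 8*r^2 + 12*r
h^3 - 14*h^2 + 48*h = h*(h - 8)*(h - 6)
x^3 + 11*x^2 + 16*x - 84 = (x - 2)*(x + 6)*(x + 7)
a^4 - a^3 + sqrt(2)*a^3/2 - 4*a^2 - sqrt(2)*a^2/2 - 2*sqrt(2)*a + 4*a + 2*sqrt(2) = (a - 2)*(a - 1)*(a + 2)*(a + sqrt(2)/2)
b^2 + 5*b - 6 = (b - 1)*(b + 6)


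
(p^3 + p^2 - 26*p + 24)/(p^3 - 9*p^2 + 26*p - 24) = (p^2 + 5*p - 6)/(p^2 - 5*p + 6)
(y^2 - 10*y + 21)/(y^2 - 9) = (y - 7)/(y + 3)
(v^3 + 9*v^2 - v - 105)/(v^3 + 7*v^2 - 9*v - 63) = (v + 5)/(v + 3)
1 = 1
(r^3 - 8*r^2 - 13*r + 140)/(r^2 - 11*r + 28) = (r^2 - r - 20)/(r - 4)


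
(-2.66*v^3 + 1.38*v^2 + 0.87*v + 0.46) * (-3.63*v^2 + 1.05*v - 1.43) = 9.6558*v^5 - 7.8024*v^4 + 2.0947*v^3 - 2.7297*v^2 - 0.7611*v - 0.6578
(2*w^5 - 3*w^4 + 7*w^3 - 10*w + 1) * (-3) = -6*w^5 + 9*w^4 - 21*w^3 + 30*w - 3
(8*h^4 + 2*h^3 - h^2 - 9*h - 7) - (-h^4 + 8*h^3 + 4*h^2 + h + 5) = 9*h^4 - 6*h^3 - 5*h^2 - 10*h - 12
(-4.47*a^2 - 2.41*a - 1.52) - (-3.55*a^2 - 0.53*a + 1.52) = -0.92*a^2 - 1.88*a - 3.04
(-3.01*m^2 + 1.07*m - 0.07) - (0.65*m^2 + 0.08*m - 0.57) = -3.66*m^2 + 0.99*m + 0.5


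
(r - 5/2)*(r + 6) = r^2 + 7*r/2 - 15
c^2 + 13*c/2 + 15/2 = (c + 3/2)*(c + 5)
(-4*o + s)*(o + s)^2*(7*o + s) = -28*o^4 - 53*o^3*s - 21*o^2*s^2 + 5*o*s^3 + s^4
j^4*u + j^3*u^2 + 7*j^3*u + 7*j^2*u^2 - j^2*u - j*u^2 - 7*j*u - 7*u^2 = (j - 1)*(j + 7)*(j + u)*(j*u + u)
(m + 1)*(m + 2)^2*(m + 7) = m^4 + 12*m^3 + 43*m^2 + 60*m + 28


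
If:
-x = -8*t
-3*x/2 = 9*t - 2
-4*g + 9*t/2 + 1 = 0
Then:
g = 5/14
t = 2/21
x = 16/21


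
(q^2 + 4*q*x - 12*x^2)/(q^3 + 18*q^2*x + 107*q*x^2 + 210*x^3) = (q - 2*x)/(q^2 + 12*q*x + 35*x^2)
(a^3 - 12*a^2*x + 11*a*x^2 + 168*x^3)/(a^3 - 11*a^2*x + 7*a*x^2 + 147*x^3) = (-a + 8*x)/(-a + 7*x)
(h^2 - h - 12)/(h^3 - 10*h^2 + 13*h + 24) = (h^2 - h - 12)/(h^3 - 10*h^2 + 13*h + 24)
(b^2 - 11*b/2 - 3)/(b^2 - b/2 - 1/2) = (b - 6)/(b - 1)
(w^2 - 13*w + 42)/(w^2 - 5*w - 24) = (-w^2 + 13*w - 42)/(-w^2 + 5*w + 24)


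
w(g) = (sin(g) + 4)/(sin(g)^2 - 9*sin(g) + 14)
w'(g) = (-2*sin(g)*cos(g) + 9*cos(g))*(sin(g) + 4)/(sin(g)^2 - 9*sin(g) + 14)^2 + cos(g)/(sin(g)^2 - 9*sin(g) + 14) = (-8*sin(g) + cos(g)^2 + 49)*cos(g)/(sin(g)^2 - 9*sin(g) + 14)^2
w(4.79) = 0.13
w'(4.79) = 0.01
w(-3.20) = 0.30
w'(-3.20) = -0.27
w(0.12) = 0.32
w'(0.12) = 0.29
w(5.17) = 0.14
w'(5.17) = 0.05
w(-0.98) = 0.14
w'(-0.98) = 0.06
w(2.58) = 0.48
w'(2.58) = -0.43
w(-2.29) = 0.15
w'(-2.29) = -0.08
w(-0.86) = 0.15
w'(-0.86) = 0.08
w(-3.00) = 0.25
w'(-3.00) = -0.22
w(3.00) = 0.32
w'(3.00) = -0.30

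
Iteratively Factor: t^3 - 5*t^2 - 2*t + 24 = (t + 2)*(t^2 - 7*t + 12) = (t - 3)*(t + 2)*(t - 4)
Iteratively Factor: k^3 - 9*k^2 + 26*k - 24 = (k - 4)*(k^2 - 5*k + 6) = (k - 4)*(k - 3)*(k - 2)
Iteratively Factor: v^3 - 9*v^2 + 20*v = (v - 5)*(v^2 - 4*v) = (v - 5)*(v - 4)*(v)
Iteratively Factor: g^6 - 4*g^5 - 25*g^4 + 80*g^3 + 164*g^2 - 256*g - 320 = (g - 2)*(g^5 - 2*g^4 - 29*g^3 + 22*g^2 + 208*g + 160) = (g - 2)*(g + 4)*(g^4 - 6*g^3 - 5*g^2 + 42*g + 40) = (g - 2)*(g + 1)*(g + 4)*(g^3 - 7*g^2 + 2*g + 40) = (g - 4)*(g - 2)*(g + 1)*(g + 4)*(g^2 - 3*g - 10) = (g - 5)*(g - 4)*(g - 2)*(g + 1)*(g + 4)*(g + 2)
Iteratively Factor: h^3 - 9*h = (h - 3)*(h^2 + 3*h) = h*(h - 3)*(h + 3)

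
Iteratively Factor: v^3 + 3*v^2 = (v + 3)*(v^2) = v*(v + 3)*(v)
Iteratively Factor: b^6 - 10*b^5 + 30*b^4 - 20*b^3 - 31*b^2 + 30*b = (b - 2)*(b^5 - 8*b^4 + 14*b^3 + 8*b^2 - 15*b) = (b - 2)*(b - 1)*(b^4 - 7*b^3 + 7*b^2 + 15*b) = (b - 5)*(b - 2)*(b - 1)*(b^3 - 2*b^2 - 3*b) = (b - 5)*(b - 2)*(b - 1)*(b + 1)*(b^2 - 3*b) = b*(b - 5)*(b - 2)*(b - 1)*(b + 1)*(b - 3)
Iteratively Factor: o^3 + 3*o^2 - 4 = (o - 1)*(o^2 + 4*o + 4) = (o - 1)*(o + 2)*(o + 2)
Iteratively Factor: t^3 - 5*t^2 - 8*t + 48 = (t - 4)*(t^2 - t - 12) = (t - 4)^2*(t + 3)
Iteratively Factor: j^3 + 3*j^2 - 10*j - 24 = (j - 3)*(j^2 + 6*j + 8) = (j - 3)*(j + 2)*(j + 4)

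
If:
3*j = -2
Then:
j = -2/3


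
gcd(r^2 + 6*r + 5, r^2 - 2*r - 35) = r + 5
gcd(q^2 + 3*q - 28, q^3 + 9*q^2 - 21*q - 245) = q + 7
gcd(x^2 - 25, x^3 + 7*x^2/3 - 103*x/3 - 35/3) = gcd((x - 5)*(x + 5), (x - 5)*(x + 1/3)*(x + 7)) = x - 5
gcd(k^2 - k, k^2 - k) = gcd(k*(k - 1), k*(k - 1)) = k^2 - k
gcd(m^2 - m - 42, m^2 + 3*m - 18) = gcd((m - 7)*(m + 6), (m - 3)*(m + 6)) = m + 6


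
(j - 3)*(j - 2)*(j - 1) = j^3 - 6*j^2 + 11*j - 6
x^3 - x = x*(x - 1)*(x + 1)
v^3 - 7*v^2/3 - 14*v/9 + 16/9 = (v - 8/3)*(v - 2/3)*(v + 1)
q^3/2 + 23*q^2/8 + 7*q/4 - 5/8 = (q/2 + 1/2)*(q - 1/4)*(q + 5)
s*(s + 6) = s^2 + 6*s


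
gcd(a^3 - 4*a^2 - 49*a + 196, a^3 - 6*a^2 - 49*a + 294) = a^2 - 49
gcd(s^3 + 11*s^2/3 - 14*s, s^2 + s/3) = s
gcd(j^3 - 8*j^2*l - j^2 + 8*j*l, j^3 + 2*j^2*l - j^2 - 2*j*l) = j^2 - j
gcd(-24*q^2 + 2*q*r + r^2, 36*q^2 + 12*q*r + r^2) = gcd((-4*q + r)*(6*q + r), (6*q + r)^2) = 6*q + r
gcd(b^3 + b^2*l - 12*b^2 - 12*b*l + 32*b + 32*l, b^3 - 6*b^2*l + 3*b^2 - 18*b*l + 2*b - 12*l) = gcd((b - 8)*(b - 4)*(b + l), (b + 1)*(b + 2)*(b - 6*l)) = 1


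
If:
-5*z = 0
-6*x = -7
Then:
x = 7/6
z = 0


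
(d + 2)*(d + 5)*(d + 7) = d^3 + 14*d^2 + 59*d + 70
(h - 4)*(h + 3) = h^2 - h - 12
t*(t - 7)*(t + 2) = t^3 - 5*t^2 - 14*t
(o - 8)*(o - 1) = o^2 - 9*o + 8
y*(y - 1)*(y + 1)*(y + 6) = y^4 + 6*y^3 - y^2 - 6*y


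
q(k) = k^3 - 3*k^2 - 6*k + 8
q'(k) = 3*k^2 - 6*k - 6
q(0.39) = 5.26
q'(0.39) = -7.88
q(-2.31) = -6.47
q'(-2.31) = 23.87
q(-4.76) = -139.26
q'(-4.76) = 90.53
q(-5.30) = -193.35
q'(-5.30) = 110.07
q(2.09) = -8.51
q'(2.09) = -5.44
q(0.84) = 1.44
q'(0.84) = -8.92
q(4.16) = 3.11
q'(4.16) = 20.96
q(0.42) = 5.02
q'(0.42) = -7.99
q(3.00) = -10.00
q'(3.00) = 3.00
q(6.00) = 80.00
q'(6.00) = 66.00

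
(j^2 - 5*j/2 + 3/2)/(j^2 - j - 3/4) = 2*(j - 1)/(2*j + 1)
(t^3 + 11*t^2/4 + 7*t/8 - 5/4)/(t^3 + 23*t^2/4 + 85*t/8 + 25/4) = (2*t - 1)/(2*t + 5)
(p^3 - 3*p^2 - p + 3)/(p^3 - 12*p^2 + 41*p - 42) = (p^2 - 1)/(p^2 - 9*p + 14)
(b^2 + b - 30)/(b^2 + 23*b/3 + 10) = 3*(b - 5)/(3*b + 5)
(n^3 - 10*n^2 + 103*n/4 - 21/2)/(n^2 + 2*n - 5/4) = (2*n^2 - 19*n + 42)/(2*n + 5)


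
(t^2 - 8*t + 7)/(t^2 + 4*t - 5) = (t - 7)/(t + 5)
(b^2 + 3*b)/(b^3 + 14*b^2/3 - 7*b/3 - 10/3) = 3*b*(b + 3)/(3*b^3 + 14*b^2 - 7*b - 10)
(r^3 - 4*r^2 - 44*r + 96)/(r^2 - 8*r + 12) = (r^2 - 2*r - 48)/(r - 6)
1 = 1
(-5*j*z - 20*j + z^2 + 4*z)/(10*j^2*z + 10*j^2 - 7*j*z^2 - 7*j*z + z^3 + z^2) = (z + 4)/(-2*j*z - 2*j + z^2 + z)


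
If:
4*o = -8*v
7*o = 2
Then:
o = 2/7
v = -1/7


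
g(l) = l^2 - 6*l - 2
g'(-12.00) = -30.00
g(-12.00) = 214.00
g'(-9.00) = -24.00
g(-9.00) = 133.00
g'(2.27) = -1.46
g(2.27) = -10.47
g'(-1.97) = -9.94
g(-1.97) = 13.70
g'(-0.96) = -7.92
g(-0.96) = 4.68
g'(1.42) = -3.16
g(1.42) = -8.50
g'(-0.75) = -7.50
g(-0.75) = 3.06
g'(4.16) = 2.32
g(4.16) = -9.65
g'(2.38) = -1.24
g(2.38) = -10.62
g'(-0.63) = -7.26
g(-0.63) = 2.18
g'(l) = 2*l - 6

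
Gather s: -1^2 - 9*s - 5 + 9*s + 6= 0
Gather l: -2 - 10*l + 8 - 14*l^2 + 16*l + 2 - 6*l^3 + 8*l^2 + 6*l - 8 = -6*l^3 - 6*l^2 + 12*l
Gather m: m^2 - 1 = m^2 - 1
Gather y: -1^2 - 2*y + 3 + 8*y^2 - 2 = 8*y^2 - 2*y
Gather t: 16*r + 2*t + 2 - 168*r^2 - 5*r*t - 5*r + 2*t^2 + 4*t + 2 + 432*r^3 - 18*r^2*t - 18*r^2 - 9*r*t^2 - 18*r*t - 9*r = 432*r^3 - 186*r^2 + 2*r + t^2*(2 - 9*r) + t*(-18*r^2 - 23*r + 6) + 4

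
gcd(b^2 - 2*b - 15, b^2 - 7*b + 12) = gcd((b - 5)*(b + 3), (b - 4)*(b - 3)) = 1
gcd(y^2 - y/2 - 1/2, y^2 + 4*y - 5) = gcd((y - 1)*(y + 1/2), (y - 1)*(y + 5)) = y - 1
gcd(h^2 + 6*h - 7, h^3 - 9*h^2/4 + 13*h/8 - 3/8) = h - 1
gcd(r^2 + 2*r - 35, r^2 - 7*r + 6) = 1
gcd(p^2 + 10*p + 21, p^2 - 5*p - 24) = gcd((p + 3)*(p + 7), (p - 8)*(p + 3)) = p + 3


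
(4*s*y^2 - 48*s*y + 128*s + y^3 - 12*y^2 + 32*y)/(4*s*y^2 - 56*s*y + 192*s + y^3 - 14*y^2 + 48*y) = (y - 4)/(y - 6)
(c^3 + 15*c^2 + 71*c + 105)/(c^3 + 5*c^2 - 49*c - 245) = (c + 3)/(c - 7)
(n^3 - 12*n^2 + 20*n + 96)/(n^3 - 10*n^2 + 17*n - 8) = (n^2 - 4*n - 12)/(n^2 - 2*n + 1)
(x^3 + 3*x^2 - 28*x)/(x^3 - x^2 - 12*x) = (x + 7)/(x + 3)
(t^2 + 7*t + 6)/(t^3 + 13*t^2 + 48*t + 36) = 1/(t + 6)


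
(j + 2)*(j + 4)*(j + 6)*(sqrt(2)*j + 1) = sqrt(2)*j^4 + j^3 + 12*sqrt(2)*j^3 + 12*j^2 + 44*sqrt(2)*j^2 + 44*j + 48*sqrt(2)*j + 48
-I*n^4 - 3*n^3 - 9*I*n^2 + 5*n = n*(n - 5*I)*(n + I)*(-I*n + 1)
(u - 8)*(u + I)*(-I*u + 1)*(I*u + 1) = u^4 - 8*u^3 + I*u^3 + u^2 - 8*I*u^2 - 8*u + I*u - 8*I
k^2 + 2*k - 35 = (k - 5)*(k + 7)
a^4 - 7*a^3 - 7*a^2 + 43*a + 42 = (a - 7)*(a - 3)*(a + 1)*(a + 2)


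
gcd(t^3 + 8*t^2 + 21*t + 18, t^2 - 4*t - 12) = t + 2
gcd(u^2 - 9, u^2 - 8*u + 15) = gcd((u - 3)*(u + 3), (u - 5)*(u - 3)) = u - 3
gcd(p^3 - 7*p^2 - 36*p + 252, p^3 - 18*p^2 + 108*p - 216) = p - 6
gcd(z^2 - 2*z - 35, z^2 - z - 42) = z - 7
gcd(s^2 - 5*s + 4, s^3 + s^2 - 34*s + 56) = s - 4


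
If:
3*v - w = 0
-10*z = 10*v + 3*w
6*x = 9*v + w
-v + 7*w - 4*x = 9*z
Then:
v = 0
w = 0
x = 0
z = 0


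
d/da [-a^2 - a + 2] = -2*a - 1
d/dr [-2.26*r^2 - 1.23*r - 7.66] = -4.52*r - 1.23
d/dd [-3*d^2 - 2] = -6*d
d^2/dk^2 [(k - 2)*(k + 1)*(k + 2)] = 6*k + 2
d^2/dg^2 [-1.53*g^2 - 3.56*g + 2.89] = -3.06000000000000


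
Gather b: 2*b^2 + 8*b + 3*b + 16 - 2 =2*b^2 + 11*b + 14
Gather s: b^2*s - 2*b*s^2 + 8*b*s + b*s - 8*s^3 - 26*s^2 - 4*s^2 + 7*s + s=-8*s^3 + s^2*(-2*b - 30) + s*(b^2 + 9*b + 8)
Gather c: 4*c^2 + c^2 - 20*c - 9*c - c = 5*c^2 - 30*c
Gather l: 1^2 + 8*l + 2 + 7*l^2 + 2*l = 7*l^2 + 10*l + 3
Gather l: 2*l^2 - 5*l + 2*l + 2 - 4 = 2*l^2 - 3*l - 2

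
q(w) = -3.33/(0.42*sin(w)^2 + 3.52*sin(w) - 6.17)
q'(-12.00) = 0.64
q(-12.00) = 0.80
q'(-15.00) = -0.11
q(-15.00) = 0.40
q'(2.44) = -0.75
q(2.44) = 0.89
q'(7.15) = 0.85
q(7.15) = 1.03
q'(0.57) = 0.65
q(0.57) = 0.80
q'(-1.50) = 0.01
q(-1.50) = 0.36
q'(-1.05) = 0.06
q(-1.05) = 0.37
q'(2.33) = -0.82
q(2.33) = 0.98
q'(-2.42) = -0.11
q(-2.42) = 0.40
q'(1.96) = -0.83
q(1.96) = 1.30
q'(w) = -3.33*(-0.84*sin(w)*cos(w) - 3.52*cos(w))/(0.42*sin(w)^2 + 3.52*sin(w) - 6.17)^2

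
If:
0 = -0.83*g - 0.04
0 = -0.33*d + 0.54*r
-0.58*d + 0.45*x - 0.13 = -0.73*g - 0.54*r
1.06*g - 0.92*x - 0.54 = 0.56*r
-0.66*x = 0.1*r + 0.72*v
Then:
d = -1.09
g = -0.05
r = -0.67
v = 0.31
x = -0.24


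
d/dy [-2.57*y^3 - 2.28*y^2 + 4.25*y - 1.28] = -7.71*y^2 - 4.56*y + 4.25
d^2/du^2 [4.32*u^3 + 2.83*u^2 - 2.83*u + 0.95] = 25.92*u + 5.66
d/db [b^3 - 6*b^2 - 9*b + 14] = 3*b^2 - 12*b - 9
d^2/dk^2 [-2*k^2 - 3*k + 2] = -4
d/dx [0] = 0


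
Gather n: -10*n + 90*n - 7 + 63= 80*n + 56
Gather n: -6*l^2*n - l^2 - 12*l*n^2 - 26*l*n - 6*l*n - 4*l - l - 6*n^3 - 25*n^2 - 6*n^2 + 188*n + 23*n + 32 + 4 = -l^2 - 5*l - 6*n^3 + n^2*(-12*l - 31) + n*(-6*l^2 - 32*l + 211) + 36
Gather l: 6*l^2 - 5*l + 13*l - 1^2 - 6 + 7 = 6*l^2 + 8*l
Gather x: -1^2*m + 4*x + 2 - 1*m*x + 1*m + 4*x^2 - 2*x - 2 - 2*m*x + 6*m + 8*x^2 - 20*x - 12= 6*m + 12*x^2 + x*(-3*m - 18) - 12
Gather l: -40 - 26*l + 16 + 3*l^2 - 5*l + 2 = 3*l^2 - 31*l - 22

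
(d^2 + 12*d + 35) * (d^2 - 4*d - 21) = d^4 + 8*d^3 - 34*d^2 - 392*d - 735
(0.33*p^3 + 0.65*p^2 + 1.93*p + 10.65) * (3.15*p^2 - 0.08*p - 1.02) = 1.0395*p^5 + 2.0211*p^4 + 5.6909*p^3 + 32.7301*p^2 - 2.8206*p - 10.863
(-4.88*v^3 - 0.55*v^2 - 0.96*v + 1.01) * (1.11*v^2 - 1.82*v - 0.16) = -5.4168*v^5 + 8.2711*v^4 + 0.7162*v^3 + 2.9563*v^2 - 1.6846*v - 0.1616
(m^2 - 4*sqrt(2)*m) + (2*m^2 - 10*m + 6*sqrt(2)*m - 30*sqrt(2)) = 3*m^2 - 10*m + 2*sqrt(2)*m - 30*sqrt(2)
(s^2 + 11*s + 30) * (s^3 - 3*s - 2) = s^5 + 11*s^4 + 27*s^3 - 35*s^2 - 112*s - 60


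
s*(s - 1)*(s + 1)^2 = s^4 + s^3 - s^2 - s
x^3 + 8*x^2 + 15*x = x*(x + 3)*(x + 5)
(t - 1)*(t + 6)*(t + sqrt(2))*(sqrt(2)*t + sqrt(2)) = sqrt(2)*t^4 + 2*t^3 + 6*sqrt(2)*t^3 - sqrt(2)*t^2 + 12*t^2 - 6*sqrt(2)*t - 2*t - 12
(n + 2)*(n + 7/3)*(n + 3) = n^3 + 22*n^2/3 + 53*n/3 + 14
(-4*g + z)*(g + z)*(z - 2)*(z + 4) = -4*g^2*z^2 - 8*g^2*z + 32*g^2 - 3*g*z^3 - 6*g*z^2 + 24*g*z + z^4 + 2*z^3 - 8*z^2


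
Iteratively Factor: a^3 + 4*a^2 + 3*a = (a + 1)*(a^2 + 3*a) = a*(a + 1)*(a + 3)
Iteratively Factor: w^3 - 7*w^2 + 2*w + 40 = (w - 5)*(w^2 - 2*w - 8) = (w - 5)*(w - 4)*(w + 2)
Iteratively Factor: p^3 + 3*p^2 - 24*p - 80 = (p + 4)*(p^2 - p - 20) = (p - 5)*(p + 4)*(p + 4)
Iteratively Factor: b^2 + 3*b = (b + 3)*(b)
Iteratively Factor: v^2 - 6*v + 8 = (v - 2)*(v - 4)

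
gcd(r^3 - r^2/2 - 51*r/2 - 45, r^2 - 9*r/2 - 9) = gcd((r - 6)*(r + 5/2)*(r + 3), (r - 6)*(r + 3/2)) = r - 6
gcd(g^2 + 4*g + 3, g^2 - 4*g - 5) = g + 1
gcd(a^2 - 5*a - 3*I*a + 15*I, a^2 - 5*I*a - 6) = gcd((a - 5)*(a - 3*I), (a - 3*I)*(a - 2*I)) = a - 3*I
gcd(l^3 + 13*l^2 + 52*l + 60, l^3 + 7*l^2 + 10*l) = l^2 + 7*l + 10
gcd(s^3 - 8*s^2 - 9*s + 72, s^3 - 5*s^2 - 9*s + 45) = s^2 - 9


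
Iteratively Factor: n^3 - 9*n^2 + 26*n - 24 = (n - 3)*(n^2 - 6*n + 8) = (n - 3)*(n - 2)*(n - 4)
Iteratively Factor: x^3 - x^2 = (x - 1)*(x^2) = x*(x - 1)*(x)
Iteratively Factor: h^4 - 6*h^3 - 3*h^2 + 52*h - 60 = (h - 2)*(h^3 - 4*h^2 - 11*h + 30) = (h - 5)*(h - 2)*(h^2 + h - 6) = (h - 5)*(h - 2)*(h + 3)*(h - 2)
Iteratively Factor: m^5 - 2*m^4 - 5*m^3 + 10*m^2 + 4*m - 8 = (m - 2)*(m^4 - 5*m^2 + 4) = (m - 2)*(m + 2)*(m^3 - 2*m^2 - m + 2) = (m - 2)*(m + 1)*(m + 2)*(m^2 - 3*m + 2) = (m - 2)*(m - 1)*(m + 1)*(m + 2)*(m - 2)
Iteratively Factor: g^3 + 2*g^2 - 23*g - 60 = (g + 4)*(g^2 - 2*g - 15) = (g + 3)*(g + 4)*(g - 5)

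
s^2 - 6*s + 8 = (s - 4)*(s - 2)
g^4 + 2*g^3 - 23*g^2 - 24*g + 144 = (g - 3)^2*(g + 4)^2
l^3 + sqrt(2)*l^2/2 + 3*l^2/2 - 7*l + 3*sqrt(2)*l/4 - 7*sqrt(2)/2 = (l - 2)*(l + 7/2)*(l + sqrt(2)/2)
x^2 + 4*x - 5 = (x - 1)*(x + 5)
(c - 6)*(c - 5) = c^2 - 11*c + 30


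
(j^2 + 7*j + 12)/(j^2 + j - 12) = (j + 3)/(j - 3)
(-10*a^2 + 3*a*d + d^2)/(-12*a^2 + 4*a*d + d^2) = (5*a + d)/(6*a + d)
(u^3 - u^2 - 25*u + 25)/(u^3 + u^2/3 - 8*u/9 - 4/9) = 9*(u^2 - 25)/(9*u^2 + 12*u + 4)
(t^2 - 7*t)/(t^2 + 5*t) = (t - 7)/(t + 5)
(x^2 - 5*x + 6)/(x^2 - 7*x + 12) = (x - 2)/(x - 4)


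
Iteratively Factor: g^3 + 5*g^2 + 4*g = (g + 1)*(g^2 + 4*g) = (g + 1)*(g + 4)*(g)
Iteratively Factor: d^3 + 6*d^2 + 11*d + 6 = (d + 3)*(d^2 + 3*d + 2) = (d + 1)*(d + 3)*(d + 2)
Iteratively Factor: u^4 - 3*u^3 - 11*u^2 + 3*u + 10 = (u - 5)*(u^3 + 2*u^2 - u - 2) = (u - 5)*(u + 1)*(u^2 + u - 2) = (u - 5)*(u + 1)*(u + 2)*(u - 1)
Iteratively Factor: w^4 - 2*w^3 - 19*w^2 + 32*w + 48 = (w - 4)*(w^3 + 2*w^2 - 11*w - 12) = (w - 4)*(w - 3)*(w^2 + 5*w + 4) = (w - 4)*(w - 3)*(w + 4)*(w + 1)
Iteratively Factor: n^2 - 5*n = (n)*(n - 5)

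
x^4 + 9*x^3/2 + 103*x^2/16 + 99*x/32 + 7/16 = (x + 1/4)*(x + 1/2)*(x + 7/4)*(x + 2)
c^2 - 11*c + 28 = (c - 7)*(c - 4)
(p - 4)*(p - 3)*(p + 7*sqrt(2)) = p^3 - 7*p^2 + 7*sqrt(2)*p^2 - 49*sqrt(2)*p + 12*p + 84*sqrt(2)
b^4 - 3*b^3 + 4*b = b*(b - 2)^2*(b + 1)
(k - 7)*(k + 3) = k^2 - 4*k - 21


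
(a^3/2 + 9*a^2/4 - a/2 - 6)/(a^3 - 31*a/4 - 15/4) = (-2*a^3 - 9*a^2 + 2*a + 24)/(-4*a^3 + 31*a + 15)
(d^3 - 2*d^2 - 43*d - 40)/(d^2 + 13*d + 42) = (d^3 - 2*d^2 - 43*d - 40)/(d^2 + 13*d + 42)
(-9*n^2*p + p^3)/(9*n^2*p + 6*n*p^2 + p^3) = (-3*n + p)/(3*n + p)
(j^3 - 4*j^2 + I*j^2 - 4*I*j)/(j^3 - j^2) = (j^2 + j*(-4 + I) - 4*I)/(j*(j - 1))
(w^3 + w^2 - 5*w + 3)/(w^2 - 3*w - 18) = (w^2 - 2*w + 1)/(w - 6)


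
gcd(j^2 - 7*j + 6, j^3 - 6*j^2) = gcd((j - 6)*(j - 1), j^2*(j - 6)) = j - 6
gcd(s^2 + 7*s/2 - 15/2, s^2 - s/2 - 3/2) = s - 3/2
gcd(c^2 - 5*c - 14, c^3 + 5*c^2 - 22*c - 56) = c + 2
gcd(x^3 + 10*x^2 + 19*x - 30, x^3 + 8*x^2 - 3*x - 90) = x^2 + 11*x + 30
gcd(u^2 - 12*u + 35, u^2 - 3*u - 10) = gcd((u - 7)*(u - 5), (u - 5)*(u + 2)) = u - 5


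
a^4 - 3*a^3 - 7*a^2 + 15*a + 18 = (a - 3)^2*(a + 1)*(a + 2)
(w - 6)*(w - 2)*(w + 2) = w^3 - 6*w^2 - 4*w + 24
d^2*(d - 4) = d^3 - 4*d^2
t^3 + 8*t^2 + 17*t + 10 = (t + 1)*(t + 2)*(t + 5)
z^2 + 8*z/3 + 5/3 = (z + 1)*(z + 5/3)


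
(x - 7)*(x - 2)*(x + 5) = x^3 - 4*x^2 - 31*x + 70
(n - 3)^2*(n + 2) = n^3 - 4*n^2 - 3*n + 18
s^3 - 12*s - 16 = (s - 4)*(s + 2)^2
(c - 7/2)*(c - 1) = c^2 - 9*c/2 + 7/2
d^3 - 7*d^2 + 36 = (d - 6)*(d - 3)*(d + 2)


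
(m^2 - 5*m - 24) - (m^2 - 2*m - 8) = -3*m - 16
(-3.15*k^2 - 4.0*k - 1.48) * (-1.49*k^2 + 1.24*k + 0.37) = 4.6935*k^4 + 2.054*k^3 - 3.9203*k^2 - 3.3152*k - 0.5476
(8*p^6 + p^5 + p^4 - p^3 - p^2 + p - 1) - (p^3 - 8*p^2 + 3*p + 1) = 8*p^6 + p^5 + p^4 - 2*p^3 + 7*p^2 - 2*p - 2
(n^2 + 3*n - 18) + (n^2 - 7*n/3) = 2*n^2 + 2*n/3 - 18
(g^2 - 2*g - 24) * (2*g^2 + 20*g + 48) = 2*g^4 + 16*g^3 - 40*g^2 - 576*g - 1152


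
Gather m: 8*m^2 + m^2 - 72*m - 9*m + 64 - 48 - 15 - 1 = 9*m^2 - 81*m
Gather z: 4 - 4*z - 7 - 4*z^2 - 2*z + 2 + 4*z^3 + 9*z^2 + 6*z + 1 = 4*z^3 + 5*z^2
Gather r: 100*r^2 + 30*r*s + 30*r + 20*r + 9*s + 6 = 100*r^2 + r*(30*s + 50) + 9*s + 6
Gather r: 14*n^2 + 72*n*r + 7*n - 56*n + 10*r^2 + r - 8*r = 14*n^2 - 49*n + 10*r^2 + r*(72*n - 7)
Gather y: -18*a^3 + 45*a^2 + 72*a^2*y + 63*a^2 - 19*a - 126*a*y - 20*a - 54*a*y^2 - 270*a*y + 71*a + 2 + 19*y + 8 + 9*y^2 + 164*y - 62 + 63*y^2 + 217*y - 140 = -18*a^3 + 108*a^2 + 32*a + y^2*(72 - 54*a) + y*(72*a^2 - 396*a + 400) - 192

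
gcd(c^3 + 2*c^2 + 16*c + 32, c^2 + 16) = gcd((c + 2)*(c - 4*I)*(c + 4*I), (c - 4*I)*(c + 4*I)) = c^2 + 16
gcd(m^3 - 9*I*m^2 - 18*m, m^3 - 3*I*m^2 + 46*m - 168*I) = m - 6*I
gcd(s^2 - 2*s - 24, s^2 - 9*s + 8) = 1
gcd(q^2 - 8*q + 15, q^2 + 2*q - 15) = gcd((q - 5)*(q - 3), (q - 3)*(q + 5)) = q - 3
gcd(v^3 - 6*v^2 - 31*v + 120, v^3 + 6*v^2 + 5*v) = v + 5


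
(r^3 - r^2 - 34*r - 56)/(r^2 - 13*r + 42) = (r^2 + 6*r + 8)/(r - 6)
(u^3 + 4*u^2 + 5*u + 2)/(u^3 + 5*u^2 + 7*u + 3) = (u + 2)/(u + 3)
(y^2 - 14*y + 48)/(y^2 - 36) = (y - 8)/(y + 6)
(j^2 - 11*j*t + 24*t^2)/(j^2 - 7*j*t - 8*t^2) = (j - 3*t)/(j + t)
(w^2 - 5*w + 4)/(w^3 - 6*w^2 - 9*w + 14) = (w - 4)/(w^2 - 5*w - 14)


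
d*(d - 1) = d^2 - d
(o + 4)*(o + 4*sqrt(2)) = o^2 + 4*o + 4*sqrt(2)*o + 16*sqrt(2)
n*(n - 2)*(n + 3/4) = n^3 - 5*n^2/4 - 3*n/2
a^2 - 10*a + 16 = (a - 8)*(a - 2)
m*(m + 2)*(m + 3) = m^3 + 5*m^2 + 6*m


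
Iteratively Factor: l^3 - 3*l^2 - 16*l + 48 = (l - 4)*(l^2 + l - 12) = (l - 4)*(l - 3)*(l + 4)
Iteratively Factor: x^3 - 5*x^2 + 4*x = (x)*(x^2 - 5*x + 4) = x*(x - 4)*(x - 1)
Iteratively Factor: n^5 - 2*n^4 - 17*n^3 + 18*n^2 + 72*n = (n)*(n^4 - 2*n^3 - 17*n^2 + 18*n + 72) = n*(n - 3)*(n^3 + n^2 - 14*n - 24) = n*(n - 4)*(n - 3)*(n^2 + 5*n + 6) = n*(n - 4)*(n - 3)*(n + 2)*(n + 3)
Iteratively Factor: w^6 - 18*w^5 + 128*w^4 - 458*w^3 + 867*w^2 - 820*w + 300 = (w - 2)*(w^5 - 16*w^4 + 96*w^3 - 266*w^2 + 335*w - 150) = (w - 2)^2*(w^4 - 14*w^3 + 68*w^2 - 130*w + 75) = (w - 5)*(w - 2)^2*(w^3 - 9*w^2 + 23*w - 15) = (w - 5)^2*(w - 2)^2*(w^2 - 4*w + 3) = (w - 5)^2*(w - 3)*(w - 2)^2*(w - 1)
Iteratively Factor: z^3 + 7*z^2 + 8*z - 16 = (z - 1)*(z^2 + 8*z + 16) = (z - 1)*(z + 4)*(z + 4)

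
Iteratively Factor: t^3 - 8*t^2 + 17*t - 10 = (t - 5)*(t^2 - 3*t + 2) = (t - 5)*(t - 2)*(t - 1)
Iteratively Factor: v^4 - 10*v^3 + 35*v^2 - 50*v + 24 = (v - 1)*(v^3 - 9*v^2 + 26*v - 24) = (v - 2)*(v - 1)*(v^2 - 7*v + 12) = (v - 3)*(v - 2)*(v - 1)*(v - 4)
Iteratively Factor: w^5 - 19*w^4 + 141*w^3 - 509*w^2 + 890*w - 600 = (w - 5)*(w^4 - 14*w^3 + 71*w^2 - 154*w + 120) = (w - 5)^2*(w^3 - 9*w^2 + 26*w - 24) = (w - 5)^2*(w - 3)*(w^2 - 6*w + 8) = (w - 5)^2*(w - 3)*(w - 2)*(w - 4)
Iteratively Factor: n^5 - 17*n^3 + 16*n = (n)*(n^4 - 17*n^2 + 16) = n*(n - 1)*(n^3 + n^2 - 16*n - 16) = n*(n - 1)*(n + 1)*(n^2 - 16) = n*(n - 1)*(n + 1)*(n + 4)*(n - 4)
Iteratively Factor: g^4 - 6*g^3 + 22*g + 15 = (g - 3)*(g^3 - 3*g^2 - 9*g - 5) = (g - 5)*(g - 3)*(g^2 + 2*g + 1) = (g - 5)*(g - 3)*(g + 1)*(g + 1)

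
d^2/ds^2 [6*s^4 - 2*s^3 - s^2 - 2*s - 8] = 72*s^2 - 12*s - 2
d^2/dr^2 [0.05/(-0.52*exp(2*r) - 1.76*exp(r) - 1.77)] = ((0.104*exp(r) + 0.088)*(0.52*exp(2*r) + 1.76*exp(r) + 1.77) - 0.05*(1.04*exp(r) + 1.76)*(2.08*exp(r) + 3.52)*exp(r))*exp(r)/(0.52*exp(2*r) + 1.76*exp(r) + 1.77)^3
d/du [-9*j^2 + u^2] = 2*u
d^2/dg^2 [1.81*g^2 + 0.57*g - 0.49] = 3.62000000000000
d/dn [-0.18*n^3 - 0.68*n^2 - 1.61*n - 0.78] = -0.54*n^2 - 1.36*n - 1.61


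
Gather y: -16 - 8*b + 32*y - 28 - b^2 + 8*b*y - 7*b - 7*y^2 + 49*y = -b^2 - 15*b - 7*y^2 + y*(8*b + 81) - 44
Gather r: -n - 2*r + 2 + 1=-n - 2*r + 3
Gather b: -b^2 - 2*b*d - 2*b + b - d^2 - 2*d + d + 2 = -b^2 + b*(-2*d - 1) - d^2 - d + 2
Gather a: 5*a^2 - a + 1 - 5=5*a^2 - a - 4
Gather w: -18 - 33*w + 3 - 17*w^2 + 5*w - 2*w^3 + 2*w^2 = -2*w^3 - 15*w^2 - 28*w - 15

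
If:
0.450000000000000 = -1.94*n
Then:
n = -0.23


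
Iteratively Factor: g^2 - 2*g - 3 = (g - 3)*(g + 1)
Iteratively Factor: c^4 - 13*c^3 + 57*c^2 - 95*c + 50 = (c - 5)*(c^3 - 8*c^2 + 17*c - 10) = (c - 5)*(c - 1)*(c^2 - 7*c + 10) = (c - 5)^2*(c - 1)*(c - 2)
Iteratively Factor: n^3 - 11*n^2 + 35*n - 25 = (n - 5)*(n^2 - 6*n + 5) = (n - 5)*(n - 1)*(n - 5)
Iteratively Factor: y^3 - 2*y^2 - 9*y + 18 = (y + 3)*(y^2 - 5*y + 6) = (y - 3)*(y + 3)*(y - 2)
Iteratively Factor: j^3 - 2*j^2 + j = (j - 1)*(j^2 - j) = (j - 1)^2*(j)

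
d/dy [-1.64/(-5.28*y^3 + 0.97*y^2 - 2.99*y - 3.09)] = (-25.9776*y^2 + 3.1816*y - 4.9036)/(5.28*y^3 - 0.97*y^2 + 2.99*y + 3.09)^2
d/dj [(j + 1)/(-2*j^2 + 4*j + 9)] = (-2*j^2 + 4*j + 4*(j - 1)*(j + 1) + 9)/(-2*j^2 + 4*j + 9)^2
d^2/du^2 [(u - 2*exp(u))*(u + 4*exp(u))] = 2*u*exp(u) - 32*exp(2*u) + 4*exp(u) + 2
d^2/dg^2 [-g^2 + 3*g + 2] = -2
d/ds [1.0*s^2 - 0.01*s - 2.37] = 2.0*s - 0.01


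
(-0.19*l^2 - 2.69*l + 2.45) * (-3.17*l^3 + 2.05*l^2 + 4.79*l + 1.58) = 0.6023*l^5 + 8.1378*l^4 - 14.1911*l^3 - 8.1628*l^2 + 7.4853*l + 3.871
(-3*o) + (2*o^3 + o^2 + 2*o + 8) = 2*o^3 + o^2 - o + 8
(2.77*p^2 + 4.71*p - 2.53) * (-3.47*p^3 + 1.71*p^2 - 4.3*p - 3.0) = -9.6119*p^5 - 11.607*p^4 + 4.9222*p^3 - 32.8893*p^2 - 3.251*p + 7.59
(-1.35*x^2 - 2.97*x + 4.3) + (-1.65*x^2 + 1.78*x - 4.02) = -3.0*x^2 - 1.19*x + 0.28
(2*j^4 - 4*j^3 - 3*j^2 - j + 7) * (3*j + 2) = 6*j^5 - 8*j^4 - 17*j^3 - 9*j^2 + 19*j + 14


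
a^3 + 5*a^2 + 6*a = a*(a + 2)*(a + 3)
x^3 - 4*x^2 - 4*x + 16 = (x - 4)*(x - 2)*(x + 2)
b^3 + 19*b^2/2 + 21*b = b*(b + 7/2)*(b + 6)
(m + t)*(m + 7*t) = m^2 + 8*m*t + 7*t^2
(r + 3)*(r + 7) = r^2 + 10*r + 21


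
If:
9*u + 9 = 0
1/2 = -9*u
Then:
No Solution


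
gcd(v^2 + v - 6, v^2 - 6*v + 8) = v - 2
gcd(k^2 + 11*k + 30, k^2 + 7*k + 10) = k + 5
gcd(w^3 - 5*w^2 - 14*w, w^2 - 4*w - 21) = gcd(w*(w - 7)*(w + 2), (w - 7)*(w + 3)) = w - 7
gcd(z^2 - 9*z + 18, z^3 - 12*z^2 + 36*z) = z - 6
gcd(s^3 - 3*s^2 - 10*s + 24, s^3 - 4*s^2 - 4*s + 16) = s^2 - 6*s + 8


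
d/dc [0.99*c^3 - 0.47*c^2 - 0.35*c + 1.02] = 2.97*c^2 - 0.94*c - 0.35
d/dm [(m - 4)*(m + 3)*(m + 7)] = 3*m^2 + 12*m - 19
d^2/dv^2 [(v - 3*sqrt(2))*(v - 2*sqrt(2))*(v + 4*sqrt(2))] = 6*v - 2*sqrt(2)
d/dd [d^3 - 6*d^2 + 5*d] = 3*d^2 - 12*d + 5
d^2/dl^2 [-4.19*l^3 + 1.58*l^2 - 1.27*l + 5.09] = 3.16 - 25.14*l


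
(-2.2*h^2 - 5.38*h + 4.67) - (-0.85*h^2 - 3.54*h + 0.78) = -1.35*h^2 - 1.84*h + 3.89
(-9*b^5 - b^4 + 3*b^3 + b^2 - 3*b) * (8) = -72*b^5 - 8*b^4 + 24*b^3 + 8*b^2 - 24*b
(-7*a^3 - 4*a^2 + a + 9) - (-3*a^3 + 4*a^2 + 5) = -4*a^3 - 8*a^2 + a + 4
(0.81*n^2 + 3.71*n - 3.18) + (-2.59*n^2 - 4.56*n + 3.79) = -1.78*n^2 - 0.85*n + 0.61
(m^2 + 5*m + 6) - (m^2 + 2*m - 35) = 3*m + 41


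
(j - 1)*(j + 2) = j^2 + j - 2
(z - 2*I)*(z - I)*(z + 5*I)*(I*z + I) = I*z^4 - 2*z^3 + I*z^3 - 2*z^2 + 13*I*z^2 + 10*z + 13*I*z + 10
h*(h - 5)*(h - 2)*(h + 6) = h^4 - h^3 - 32*h^2 + 60*h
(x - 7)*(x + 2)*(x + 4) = x^3 - x^2 - 34*x - 56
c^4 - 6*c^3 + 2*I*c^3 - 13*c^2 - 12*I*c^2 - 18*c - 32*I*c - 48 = (c - 8)*(c + 2)*(c - I)*(c + 3*I)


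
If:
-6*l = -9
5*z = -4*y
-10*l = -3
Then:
No Solution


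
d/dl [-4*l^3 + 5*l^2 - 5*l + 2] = -12*l^2 + 10*l - 5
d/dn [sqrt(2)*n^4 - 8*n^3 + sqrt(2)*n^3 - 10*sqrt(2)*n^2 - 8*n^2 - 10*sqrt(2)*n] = 4*sqrt(2)*n^3 - 24*n^2 + 3*sqrt(2)*n^2 - 20*sqrt(2)*n - 16*n - 10*sqrt(2)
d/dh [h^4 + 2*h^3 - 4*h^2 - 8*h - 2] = 4*h^3 + 6*h^2 - 8*h - 8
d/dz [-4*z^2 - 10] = -8*z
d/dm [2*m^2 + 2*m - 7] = 4*m + 2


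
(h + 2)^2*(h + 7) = h^3 + 11*h^2 + 32*h + 28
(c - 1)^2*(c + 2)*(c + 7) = c^4 + 7*c^3 - 3*c^2 - 19*c + 14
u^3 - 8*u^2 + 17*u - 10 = (u - 5)*(u - 2)*(u - 1)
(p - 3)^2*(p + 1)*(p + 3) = p^4 - 2*p^3 - 12*p^2 + 18*p + 27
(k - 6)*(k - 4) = k^2 - 10*k + 24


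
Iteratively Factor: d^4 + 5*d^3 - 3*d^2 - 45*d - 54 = (d + 2)*(d^3 + 3*d^2 - 9*d - 27) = (d - 3)*(d + 2)*(d^2 + 6*d + 9) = (d - 3)*(d + 2)*(d + 3)*(d + 3)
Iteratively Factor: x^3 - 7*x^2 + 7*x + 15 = (x - 5)*(x^2 - 2*x - 3) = (x - 5)*(x - 3)*(x + 1)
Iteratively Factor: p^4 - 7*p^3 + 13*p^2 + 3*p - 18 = (p - 2)*(p^3 - 5*p^2 + 3*p + 9) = (p - 2)*(p + 1)*(p^2 - 6*p + 9) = (p - 3)*(p - 2)*(p + 1)*(p - 3)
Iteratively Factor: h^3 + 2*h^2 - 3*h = (h - 1)*(h^2 + 3*h) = h*(h - 1)*(h + 3)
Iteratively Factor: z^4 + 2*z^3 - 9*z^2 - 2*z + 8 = (z + 1)*(z^3 + z^2 - 10*z + 8) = (z - 1)*(z + 1)*(z^2 + 2*z - 8) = (z - 2)*(z - 1)*(z + 1)*(z + 4)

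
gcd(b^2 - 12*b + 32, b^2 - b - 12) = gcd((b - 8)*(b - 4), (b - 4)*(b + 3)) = b - 4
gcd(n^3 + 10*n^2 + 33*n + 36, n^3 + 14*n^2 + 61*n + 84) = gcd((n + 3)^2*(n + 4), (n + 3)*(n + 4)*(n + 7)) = n^2 + 7*n + 12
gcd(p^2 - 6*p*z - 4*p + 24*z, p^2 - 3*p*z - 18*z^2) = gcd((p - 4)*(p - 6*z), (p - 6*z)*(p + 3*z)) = -p + 6*z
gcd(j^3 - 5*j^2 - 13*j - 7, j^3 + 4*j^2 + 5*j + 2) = j^2 + 2*j + 1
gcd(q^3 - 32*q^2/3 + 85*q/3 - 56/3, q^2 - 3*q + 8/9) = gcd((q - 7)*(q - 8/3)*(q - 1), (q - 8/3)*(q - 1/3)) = q - 8/3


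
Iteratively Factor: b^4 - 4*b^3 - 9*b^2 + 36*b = (b - 3)*(b^3 - b^2 - 12*b) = (b - 4)*(b - 3)*(b^2 + 3*b) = (b - 4)*(b - 3)*(b + 3)*(b)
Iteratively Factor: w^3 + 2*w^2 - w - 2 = (w + 2)*(w^2 - 1) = (w - 1)*(w + 2)*(w + 1)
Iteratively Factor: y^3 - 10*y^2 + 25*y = (y - 5)*(y^2 - 5*y) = (y - 5)^2*(y)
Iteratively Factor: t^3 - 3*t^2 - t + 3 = (t + 1)*(t^2 - 4*t + 3) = (t - 1)*(t + 1)*(t - 3)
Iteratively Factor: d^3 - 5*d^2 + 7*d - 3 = (d - 1)*(d^2 - 4*d + 3) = (d - 3)*(d - 1)*(d - 1)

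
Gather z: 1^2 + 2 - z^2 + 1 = 4 - z^2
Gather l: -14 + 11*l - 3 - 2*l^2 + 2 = -2*l^2 + 11*l - 15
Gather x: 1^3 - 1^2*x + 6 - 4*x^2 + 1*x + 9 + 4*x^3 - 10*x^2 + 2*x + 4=4*x^3 - 14*x^2 + 2*x + 20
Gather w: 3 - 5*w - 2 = 1 - 5*w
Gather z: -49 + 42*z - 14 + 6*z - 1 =48*z - 64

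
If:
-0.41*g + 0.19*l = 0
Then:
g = 0.463414634146341*l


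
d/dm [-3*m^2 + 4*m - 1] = 4 - 6*m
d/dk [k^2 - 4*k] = 2*k - 4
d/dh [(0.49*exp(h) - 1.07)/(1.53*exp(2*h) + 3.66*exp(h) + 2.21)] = (-0.7497*exp(2*h) + 3.2742*exp(h) + 4.9991)*exp(h)/(2.3409*exp(4*h) + 11.1996*exp(3*h) + 20.1582*exp(2*h) + 16.1772*exp(h) + 4.8841)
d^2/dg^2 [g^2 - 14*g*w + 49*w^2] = 2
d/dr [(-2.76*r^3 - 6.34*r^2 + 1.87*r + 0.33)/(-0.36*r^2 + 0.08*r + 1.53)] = (0.9936*r^4 - 0.4416*r^3 - 12.5024*r^2 - 19.1628*r + 2.8347)/(0.1296*r^4 - 0.0576*r^3 - 1.0952*r^2 + 0.2448*r + 2.3409)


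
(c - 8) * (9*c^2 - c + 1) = 9*c^3 - 73*c^2 + 9*c - 8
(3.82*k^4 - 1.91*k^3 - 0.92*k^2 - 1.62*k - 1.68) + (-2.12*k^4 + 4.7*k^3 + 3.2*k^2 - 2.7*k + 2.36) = 1.7*k^4 + 2.79*k^3 + 2.28*k^2 - 4.32*k + 0.68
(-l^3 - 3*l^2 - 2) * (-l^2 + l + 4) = l^5 + 2*l^4 - 7*l^3 - 10*l^2 - 2*l - 8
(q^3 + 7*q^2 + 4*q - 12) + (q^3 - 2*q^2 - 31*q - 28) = 2*q^3 + 5*q^2 - 27*q - 40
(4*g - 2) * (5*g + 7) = 20*g^2 + 18*g - 14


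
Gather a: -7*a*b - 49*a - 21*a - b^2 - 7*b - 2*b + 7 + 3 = a*(-7*b - 70) - b^2 - 9*b + 10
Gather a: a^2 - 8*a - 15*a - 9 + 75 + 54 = a^2 - 23*a + 120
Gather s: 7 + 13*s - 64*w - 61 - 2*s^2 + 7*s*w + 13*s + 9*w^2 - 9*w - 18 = -2*s^2 + s*(7*w + 26) + 9*w^2 - 73*w - 72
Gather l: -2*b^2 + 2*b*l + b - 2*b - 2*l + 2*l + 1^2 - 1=-2*b^2 + 2*b*l - b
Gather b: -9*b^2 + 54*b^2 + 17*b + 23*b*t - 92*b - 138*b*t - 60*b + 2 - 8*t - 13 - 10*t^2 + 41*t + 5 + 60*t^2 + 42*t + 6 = 45*b^2 + b*(-115*t - 135) + 50*t^2 + 75*t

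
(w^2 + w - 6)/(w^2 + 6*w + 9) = (w - 2)/(w + 3)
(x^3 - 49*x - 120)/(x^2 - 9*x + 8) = (x^2 + 8*x + 15)/(x - 1)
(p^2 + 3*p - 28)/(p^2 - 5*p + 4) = (p + 7)/(p - 1)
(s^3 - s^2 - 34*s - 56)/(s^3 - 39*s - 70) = (s + 4)/(s + 5)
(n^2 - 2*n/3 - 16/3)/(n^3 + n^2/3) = (3*n^2 - 2*n - 16)/(n^2*(3*n + 1))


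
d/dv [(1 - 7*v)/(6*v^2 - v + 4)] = (-42*v^2 + 7*v + (7*v - 1)*(12*v - 1) - 28)/(6*v^2 - v + 4)^2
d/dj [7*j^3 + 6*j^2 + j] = 21*j^2 + 12*j + 1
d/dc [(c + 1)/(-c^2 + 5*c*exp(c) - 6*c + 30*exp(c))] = (-c^2 + 5*c*exp(c) - 6*c - (c + 1)*(5*c*exp(c) - 2*c + 35*exp(c) - 6) + 30*exp(c))/(c^2 - 5*c*exp(c) + 6*c - 30*exp(c))^2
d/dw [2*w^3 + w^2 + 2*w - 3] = 6*w^2 + 2*w + 2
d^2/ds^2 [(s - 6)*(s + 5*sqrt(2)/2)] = 2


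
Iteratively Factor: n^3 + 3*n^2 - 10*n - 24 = (n + 4)*(n^2 - n - 6) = (n - 3)*(n + 4)*(n + 2)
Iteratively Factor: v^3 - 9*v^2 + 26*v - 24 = (v - 3)*(v^2 - 6*v + 8) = (v - 3)*(v - 2)*(v - 4)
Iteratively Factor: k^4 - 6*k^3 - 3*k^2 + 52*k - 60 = (k - 2)*(k^3 - 4*k^2 - 11*k + 30) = (k - 2)*(k + 3)*(k^2 - 7*k + 10) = (k - 5)*(k - 2)*(k + 3)*(k - 2)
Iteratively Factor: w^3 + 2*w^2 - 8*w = (w)*(w^2 + 2*w - 8) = w*(w - 2)*(w + 4)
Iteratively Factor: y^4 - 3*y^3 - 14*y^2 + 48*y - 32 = (y - 1)*(y^3 - 2*y^2 - 16*y + 32) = (y - 4)*(y - 1)*(y^2 + 2*y - 8) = (y - 4)*(y - 2)*(y - 1)*(y + 4)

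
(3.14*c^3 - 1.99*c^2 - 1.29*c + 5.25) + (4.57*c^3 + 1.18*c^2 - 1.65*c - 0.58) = 7.71*c^3 - 0.81*c^2 - 2.94*c + 4.67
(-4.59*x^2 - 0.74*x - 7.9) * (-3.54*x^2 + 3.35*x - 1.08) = 16.2486*x^4 - 12.7569*x^3 + 30.4442*x^2 - 25.6658*x + 8.532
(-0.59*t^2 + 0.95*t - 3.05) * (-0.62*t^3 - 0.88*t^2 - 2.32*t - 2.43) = 0.3658*t^5 - 0.0698*t^4 + 2.4238*t^3 + 1.9137*t^2 + 4.7675*t + 7.4115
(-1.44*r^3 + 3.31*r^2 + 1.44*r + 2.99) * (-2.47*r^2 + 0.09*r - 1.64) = 3.5568*r^5 - 8.3053*r^4 - 0.8973*r^3 - 12.6841*r^2 - 2.0925*r - 4.9036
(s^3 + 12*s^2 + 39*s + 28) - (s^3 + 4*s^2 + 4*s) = 8*s^2 + 35*s + 28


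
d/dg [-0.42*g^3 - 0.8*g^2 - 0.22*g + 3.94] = -1.26*g^2 - 1.6*g - 0.22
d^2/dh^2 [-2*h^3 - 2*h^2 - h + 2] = -12*h - 4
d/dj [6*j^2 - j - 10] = 12*j - 1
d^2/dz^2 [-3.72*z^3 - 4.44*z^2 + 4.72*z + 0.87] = -22.32*z - 8.88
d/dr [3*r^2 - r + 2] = 6*r - 1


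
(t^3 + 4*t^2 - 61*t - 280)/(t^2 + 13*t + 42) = (t^2 - 3*t - 40)/(t + 6)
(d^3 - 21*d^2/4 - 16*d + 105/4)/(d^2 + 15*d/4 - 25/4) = (d^2 - 4*d - 21)/(d + 5)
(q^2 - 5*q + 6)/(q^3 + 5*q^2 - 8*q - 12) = (q - 3)/(q^2 + 7*q + 6)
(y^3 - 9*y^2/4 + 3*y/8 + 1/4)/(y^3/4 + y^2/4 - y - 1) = (4*y^2 - y - 1/2)/(y^2 + 3*y + 2)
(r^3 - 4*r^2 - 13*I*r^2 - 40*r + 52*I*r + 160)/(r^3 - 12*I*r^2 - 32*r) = (r^2 - r*(4 + 5*I) + 20*I)/(r*(r - 4*I))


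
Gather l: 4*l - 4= 4*l - 4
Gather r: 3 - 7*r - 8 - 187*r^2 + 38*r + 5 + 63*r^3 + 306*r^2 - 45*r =63*r^3 + 119*r^2 - 14*r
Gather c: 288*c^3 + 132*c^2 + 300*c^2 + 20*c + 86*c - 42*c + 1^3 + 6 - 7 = 288*c^3 + 432*c^2 + 64*c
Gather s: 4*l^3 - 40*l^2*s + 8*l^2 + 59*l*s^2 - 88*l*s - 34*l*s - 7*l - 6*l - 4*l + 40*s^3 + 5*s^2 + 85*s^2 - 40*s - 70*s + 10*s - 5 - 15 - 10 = 4*l^3 + 8*l^2 - 17*l + 40*s^3 + s^2*(59*l + 90) + s*(-40*l^2 - 122*l - 100) - 30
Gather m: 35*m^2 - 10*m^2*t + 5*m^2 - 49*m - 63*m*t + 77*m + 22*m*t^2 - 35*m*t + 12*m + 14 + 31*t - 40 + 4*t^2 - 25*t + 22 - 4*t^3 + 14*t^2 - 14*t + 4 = m^2*(40 - 10*t) + m*(22*t^2 - 98*t + 40) - 4*t^3 + 18*t^2 - 8*t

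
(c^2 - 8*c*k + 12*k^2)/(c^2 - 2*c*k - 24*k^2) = (c - 2*k)/(c + 4*k)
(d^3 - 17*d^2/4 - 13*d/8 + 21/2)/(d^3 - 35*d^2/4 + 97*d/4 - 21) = (d + 3/2)/(d - 3)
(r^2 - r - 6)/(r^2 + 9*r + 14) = (r - 3)/(r + 7)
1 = 1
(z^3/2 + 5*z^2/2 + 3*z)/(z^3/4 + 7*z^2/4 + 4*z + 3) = 2*z/(z + 2)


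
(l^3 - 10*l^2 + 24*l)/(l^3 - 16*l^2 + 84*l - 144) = l/(l - 6)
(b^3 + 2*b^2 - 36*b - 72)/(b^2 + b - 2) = (b^2 - 36)/(b - 1)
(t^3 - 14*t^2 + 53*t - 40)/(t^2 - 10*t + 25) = (t^2 - 9*t + 8)/(t - 5)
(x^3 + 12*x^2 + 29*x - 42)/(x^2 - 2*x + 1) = (x^2 + 13*x + 42)/(x - 1)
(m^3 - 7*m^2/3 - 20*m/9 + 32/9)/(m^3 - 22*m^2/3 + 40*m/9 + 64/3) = (m - 1)/(m - 6)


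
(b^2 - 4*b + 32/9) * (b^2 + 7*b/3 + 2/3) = b^4 - 5*b^3/3 - 46*b^2/9 + 152*b/27 + 64/27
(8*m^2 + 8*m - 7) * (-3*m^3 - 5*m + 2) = -24*m^5 - 24*m^4 - 19*m^3 - 24*m^2 + 51*m - 14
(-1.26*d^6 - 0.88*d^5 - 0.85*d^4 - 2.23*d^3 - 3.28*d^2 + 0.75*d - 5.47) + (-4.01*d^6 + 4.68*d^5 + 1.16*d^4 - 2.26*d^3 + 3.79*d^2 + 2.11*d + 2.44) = -5.27*d^6 + 3.8*d^5 + 0.31*d^4 - 4.49*d^3 + 0.51*d^2 + 2.86*d - 3.03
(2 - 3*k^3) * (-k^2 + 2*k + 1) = 3*k^5 - 6*k^4 - 3*k^3 - 2*k^2 + 4*k + 2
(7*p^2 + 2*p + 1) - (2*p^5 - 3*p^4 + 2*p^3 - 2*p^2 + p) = -2*p^5 + 3*p^4 - 2*p^3 + 9*p^2 + p + 1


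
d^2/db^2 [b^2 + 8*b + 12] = 2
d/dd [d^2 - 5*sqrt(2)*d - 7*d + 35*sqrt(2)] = 2*d - 5*sqrt(2) - 7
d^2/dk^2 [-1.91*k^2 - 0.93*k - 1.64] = -3.82000000000000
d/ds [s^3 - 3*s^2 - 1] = 3*s*(s - 2)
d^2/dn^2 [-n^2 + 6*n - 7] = -2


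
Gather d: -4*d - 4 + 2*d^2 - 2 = 2*d^2 - 4*d - 6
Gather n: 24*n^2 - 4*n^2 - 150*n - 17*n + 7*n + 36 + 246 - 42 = 20*n^2 - 160*n + 240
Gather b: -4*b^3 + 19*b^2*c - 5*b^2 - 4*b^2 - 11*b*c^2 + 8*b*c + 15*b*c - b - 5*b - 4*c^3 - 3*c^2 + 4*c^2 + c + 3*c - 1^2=-4*b^3 + b^2*(19*c - 9) + b*(-11*c^2 + 23*c - 6) - 4*c^3 + c^2 + 4*c - 1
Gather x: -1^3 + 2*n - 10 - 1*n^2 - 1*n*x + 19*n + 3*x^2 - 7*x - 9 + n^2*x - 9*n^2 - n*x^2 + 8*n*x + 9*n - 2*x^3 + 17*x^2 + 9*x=-10*n^2 + 30*n - 2*x^3 + x^2*(20 - n) + x*(n^2 + 7*n + 2) - 20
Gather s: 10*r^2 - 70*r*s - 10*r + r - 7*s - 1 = 10*r^2 - 9*r + s*(-70*r - 7) - 1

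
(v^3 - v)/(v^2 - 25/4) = 4*v*(v^2 - 1)/(4*v^2 - 25)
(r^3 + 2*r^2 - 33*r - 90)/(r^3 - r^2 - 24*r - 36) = (r + 5)/(r + 2)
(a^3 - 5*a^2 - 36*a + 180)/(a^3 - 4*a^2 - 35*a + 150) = (a - 6)/(a - 5)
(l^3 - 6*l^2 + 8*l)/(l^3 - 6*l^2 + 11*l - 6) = l*(l - 4)/(l^2 - 4*l + 3)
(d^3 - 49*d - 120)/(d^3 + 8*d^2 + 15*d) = (d - 8)/d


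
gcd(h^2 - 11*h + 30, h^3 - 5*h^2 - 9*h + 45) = h - 5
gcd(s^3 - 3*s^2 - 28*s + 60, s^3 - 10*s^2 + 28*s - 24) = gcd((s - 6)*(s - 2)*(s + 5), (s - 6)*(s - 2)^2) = s^2 - 8*s + 12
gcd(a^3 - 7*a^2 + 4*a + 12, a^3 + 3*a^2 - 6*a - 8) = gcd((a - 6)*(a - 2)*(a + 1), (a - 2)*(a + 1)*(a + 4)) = a^2 - a - 2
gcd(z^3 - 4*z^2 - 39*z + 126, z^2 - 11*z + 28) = z - 7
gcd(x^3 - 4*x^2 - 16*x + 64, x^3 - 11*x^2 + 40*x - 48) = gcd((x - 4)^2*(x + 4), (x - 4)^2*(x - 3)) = x^2 - 8*x + 16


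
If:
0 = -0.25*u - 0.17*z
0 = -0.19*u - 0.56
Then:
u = -2.95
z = 4.33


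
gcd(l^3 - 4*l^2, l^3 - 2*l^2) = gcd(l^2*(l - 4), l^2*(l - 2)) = l^2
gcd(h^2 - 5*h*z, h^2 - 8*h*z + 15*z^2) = -h + 5*z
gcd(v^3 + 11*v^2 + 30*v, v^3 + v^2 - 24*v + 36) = v + 6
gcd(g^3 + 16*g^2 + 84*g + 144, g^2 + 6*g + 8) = g + 4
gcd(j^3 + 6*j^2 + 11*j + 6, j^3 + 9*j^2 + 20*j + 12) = j^2 + 3*j + 2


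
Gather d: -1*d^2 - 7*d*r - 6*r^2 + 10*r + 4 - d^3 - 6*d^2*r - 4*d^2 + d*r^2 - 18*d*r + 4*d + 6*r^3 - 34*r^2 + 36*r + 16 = -d^3 + d^2*(-6*r - 5) + d*(r^2 - 25*r + 4) + 6*r^3 - 40*r^2 + 46*r + 20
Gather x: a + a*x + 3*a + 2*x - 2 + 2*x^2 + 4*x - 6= 4*a + 2*x^2 + x*(a + 6) - 8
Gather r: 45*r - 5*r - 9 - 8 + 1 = 40*r - 16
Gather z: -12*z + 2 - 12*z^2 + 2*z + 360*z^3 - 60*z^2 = 360*z^3 - 72*z^2 - 10*z + 2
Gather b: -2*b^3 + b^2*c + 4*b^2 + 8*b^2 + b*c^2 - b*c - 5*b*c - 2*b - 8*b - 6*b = -2*b^3 + b^2*(c + 12) + b*(c^2 - 6*c - 16)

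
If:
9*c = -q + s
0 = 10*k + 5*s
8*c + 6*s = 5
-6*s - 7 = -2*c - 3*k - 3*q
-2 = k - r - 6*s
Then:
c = -43/76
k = -181/228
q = 1523/228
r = -1897/228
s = 181/114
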